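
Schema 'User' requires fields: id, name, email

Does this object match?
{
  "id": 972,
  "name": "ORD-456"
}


Checking required fields...
Missing: email
Invalid - missing required field 'email'


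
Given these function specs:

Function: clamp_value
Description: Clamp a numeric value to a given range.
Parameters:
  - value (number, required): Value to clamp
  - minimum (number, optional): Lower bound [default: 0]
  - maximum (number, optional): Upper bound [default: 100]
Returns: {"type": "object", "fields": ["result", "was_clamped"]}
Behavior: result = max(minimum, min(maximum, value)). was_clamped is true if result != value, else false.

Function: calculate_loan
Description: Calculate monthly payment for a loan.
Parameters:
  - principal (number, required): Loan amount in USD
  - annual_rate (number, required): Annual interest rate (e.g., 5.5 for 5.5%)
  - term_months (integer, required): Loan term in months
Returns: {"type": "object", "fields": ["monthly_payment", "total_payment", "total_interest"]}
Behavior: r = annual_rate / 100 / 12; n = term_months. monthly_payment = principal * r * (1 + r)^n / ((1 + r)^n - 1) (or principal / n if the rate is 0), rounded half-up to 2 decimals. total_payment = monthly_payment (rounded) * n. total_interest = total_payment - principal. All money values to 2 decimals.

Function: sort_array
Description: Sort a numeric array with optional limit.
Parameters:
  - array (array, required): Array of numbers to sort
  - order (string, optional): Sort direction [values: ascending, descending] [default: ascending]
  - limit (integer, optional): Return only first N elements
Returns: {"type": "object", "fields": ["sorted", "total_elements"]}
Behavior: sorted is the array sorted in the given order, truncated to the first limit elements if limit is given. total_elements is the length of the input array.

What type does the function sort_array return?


The sort_array spec declares Returns: {"type": "object", "fields": ["sorted", "total_elements"]}
Type:
object


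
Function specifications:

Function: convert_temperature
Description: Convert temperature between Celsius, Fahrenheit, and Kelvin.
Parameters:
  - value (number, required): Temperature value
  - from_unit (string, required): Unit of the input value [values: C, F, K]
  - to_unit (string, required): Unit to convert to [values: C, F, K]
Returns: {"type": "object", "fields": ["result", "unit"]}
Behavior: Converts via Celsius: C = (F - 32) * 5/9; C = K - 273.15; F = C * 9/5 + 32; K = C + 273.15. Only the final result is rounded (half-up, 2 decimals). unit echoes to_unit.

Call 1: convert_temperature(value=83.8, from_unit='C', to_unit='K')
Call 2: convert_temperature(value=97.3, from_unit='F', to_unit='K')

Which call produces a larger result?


Call 1:
  Input already in C: 83.8
  To K: 83.8 + 273.15 = 356.95
  Round to 2 decimals: 356.95
  -> 356.95 K
Call 2:
  To C: (97.3 - 32) * 5/9 = 36.277778
  To K: 36.277778 + 273.15 = 309.427778
  Round to 2 decimals: 309.43
  -> 309.43 K
Call 1 (356.95 K)


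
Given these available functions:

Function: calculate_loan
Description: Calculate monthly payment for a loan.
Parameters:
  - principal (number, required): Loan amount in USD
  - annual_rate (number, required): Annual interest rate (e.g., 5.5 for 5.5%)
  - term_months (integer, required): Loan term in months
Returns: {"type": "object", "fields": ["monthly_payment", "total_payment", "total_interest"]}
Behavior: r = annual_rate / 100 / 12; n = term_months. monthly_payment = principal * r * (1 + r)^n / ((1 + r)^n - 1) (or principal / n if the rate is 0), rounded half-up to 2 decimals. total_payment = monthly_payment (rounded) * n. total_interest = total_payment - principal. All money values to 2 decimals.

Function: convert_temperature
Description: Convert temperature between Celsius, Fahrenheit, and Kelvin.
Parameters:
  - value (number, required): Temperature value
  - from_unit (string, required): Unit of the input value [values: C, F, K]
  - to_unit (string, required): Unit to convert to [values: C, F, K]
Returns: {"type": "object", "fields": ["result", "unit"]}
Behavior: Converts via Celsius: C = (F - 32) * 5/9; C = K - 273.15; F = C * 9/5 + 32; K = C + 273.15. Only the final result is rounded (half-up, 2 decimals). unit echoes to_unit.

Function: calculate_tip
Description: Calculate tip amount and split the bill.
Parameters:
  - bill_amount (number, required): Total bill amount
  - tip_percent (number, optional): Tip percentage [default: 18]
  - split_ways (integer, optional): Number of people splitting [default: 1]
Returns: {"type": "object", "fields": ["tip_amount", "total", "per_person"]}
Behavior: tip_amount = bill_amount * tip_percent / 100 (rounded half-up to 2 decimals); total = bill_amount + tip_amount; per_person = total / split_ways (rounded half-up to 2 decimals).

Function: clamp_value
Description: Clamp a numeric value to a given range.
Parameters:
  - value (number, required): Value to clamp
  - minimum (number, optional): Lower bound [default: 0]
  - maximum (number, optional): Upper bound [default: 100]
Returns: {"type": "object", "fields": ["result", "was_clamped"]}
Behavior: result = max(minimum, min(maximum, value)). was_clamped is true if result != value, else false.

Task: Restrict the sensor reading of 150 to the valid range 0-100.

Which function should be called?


The task needs a function whose description is: Clamp a numeric value to a given range.
clamp_value


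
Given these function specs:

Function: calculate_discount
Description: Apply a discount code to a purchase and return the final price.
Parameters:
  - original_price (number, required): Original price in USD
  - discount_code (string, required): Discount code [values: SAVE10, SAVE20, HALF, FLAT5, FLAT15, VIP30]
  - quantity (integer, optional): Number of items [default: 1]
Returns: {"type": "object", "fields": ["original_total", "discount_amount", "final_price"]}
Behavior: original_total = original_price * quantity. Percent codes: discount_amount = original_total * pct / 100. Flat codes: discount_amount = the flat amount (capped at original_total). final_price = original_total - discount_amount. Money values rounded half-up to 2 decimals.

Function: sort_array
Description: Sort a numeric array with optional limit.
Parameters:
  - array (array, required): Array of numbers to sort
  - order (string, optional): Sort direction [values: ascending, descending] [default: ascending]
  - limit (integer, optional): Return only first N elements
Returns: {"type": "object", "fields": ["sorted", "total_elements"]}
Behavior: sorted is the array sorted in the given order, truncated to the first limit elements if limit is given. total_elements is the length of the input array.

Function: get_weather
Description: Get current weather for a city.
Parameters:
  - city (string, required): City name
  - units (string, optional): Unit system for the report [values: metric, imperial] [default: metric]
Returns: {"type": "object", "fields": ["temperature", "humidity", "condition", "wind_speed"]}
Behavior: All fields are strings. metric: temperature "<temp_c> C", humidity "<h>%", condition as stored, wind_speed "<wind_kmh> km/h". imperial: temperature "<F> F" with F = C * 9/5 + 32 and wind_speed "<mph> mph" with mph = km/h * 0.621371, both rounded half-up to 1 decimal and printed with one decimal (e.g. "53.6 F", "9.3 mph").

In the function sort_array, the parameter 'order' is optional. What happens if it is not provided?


The sort_array spec declares:
  - order (string, optional): Sort direction [values: ascending, descending] [default: ascending]
It defaults to ascending


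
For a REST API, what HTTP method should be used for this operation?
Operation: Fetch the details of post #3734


GET = read, POST = create, PUT = update/replace, DELETE = remove
This operation is a read.
GET


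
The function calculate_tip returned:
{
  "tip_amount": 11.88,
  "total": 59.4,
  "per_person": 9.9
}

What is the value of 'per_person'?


9.9


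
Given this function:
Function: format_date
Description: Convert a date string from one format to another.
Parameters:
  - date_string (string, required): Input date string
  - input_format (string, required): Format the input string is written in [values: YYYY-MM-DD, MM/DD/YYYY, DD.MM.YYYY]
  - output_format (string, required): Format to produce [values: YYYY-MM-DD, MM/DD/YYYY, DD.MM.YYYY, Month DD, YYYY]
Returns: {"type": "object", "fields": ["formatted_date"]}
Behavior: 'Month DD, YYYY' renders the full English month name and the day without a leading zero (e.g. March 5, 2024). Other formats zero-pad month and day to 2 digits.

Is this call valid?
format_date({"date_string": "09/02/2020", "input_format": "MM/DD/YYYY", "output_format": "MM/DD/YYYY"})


Checking all required parameters present and types match... All valid.
Valid


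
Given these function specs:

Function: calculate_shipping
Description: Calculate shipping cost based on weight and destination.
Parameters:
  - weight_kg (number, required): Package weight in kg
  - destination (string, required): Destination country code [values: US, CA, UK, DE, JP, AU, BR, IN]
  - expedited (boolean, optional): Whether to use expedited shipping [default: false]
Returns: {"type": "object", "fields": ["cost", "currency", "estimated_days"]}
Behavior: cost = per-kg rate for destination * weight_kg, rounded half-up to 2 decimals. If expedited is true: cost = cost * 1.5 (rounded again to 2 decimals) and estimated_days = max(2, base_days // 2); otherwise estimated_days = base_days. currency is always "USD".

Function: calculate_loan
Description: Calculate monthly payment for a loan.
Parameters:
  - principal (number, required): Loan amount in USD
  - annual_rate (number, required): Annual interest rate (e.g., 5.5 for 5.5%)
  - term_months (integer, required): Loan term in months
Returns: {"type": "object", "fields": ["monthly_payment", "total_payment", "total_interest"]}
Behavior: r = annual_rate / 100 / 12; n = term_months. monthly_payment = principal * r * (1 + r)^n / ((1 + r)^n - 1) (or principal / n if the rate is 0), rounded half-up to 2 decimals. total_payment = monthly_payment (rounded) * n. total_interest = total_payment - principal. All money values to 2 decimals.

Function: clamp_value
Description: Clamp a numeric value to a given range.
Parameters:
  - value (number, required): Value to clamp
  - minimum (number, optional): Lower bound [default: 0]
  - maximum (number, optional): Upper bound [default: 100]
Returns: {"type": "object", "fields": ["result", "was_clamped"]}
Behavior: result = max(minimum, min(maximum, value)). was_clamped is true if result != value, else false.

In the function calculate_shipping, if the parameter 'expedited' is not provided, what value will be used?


The calculate_shipping spec declares:
  - expedited (boolean, optional): Whether to use expedited shipping [default: false]
Default:
false


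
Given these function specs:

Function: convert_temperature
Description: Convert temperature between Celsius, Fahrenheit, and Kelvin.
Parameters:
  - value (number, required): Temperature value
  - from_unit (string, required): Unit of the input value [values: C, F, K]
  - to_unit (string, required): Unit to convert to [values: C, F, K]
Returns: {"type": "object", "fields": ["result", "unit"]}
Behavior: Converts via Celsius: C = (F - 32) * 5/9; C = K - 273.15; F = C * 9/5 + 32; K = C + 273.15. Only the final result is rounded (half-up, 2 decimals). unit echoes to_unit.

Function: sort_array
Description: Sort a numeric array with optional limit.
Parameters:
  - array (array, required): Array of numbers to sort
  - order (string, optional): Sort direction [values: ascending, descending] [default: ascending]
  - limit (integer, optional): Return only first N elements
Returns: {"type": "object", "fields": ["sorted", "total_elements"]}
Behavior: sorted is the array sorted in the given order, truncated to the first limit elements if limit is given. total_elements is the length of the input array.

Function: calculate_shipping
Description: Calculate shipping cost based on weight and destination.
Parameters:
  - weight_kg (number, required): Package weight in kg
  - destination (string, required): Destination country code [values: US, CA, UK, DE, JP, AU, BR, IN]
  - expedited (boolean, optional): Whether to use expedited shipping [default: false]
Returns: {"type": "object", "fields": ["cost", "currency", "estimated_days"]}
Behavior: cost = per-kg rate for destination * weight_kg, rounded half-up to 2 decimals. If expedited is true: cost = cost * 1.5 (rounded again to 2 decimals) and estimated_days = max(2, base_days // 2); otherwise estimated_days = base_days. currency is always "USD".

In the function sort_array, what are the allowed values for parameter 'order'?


The sort_array spec declares:
  - order (string, optional): Sort direction [values: ascending, descending] [default: ascending]
Allowed values:
ascending, descending


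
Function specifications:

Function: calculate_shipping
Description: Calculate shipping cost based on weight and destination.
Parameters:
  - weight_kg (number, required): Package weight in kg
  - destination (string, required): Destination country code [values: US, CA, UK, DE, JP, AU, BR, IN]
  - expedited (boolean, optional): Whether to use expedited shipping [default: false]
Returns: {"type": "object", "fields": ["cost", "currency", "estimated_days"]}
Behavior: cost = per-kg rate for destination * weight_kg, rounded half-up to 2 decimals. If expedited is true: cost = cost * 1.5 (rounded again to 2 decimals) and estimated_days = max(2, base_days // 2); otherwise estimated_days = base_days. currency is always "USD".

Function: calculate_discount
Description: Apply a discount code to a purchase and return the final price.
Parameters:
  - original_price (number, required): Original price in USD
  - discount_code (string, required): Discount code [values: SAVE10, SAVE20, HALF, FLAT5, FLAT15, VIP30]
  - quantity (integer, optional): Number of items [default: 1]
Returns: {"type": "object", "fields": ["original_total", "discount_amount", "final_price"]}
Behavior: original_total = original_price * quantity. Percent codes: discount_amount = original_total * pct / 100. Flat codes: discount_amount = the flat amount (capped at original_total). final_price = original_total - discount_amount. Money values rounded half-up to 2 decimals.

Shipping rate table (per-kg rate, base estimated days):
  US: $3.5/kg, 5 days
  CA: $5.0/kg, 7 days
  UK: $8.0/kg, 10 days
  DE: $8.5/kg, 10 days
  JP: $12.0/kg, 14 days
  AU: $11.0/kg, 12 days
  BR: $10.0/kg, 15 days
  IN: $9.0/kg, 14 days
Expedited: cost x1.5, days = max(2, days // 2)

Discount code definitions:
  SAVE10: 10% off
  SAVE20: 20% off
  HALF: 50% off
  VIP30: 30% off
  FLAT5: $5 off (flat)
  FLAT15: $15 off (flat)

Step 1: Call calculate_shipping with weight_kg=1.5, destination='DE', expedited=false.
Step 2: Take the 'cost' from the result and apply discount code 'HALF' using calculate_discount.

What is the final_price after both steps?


Step 1: calculate_shipping(weight_kg=1.5, destination=DE, expedited=false)
  Rate for DE: $8.5/kg, base 10 days
  cost = 8.5 * 1.5 = 12.75 -> 12.75
  expedited not set/false: estimated_days = 10
  -> cost = 12.75 USD
Step 2: calculate_discount(original_price=12.75, discount_code=HALF, quantity=1)
  original_total = 12.75 * 1 = 12.75
  HALF = 50% off: discount_amount = 12.75 * 50/100 = 6.375 -> 6.38
  final_price = 12.75 - 6.38 = 6.37
  -> final_price = 6.37
$6.37


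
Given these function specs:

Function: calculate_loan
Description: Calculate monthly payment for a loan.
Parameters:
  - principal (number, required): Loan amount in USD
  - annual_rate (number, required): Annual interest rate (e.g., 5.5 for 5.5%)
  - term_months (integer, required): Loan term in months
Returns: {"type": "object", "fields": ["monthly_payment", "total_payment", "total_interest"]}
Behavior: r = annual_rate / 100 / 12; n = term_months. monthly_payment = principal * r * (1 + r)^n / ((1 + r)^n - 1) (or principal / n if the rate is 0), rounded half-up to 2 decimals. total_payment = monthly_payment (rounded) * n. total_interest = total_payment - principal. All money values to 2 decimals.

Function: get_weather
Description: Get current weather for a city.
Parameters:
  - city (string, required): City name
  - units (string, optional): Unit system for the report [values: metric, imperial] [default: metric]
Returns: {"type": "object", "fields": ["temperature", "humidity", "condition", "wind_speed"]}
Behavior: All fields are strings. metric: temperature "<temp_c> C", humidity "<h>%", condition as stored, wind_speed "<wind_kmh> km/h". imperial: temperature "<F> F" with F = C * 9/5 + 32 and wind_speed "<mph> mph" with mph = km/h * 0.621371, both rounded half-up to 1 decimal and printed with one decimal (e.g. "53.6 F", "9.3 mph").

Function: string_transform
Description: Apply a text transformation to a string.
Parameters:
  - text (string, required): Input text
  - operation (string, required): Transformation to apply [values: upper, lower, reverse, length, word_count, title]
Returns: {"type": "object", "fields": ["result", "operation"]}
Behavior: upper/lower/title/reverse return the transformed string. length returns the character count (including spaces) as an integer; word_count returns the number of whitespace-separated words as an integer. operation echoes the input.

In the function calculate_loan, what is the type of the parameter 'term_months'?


The calculate_loan spec declares:
  - term_months (integer, required): Loan term in months
Type:
integer


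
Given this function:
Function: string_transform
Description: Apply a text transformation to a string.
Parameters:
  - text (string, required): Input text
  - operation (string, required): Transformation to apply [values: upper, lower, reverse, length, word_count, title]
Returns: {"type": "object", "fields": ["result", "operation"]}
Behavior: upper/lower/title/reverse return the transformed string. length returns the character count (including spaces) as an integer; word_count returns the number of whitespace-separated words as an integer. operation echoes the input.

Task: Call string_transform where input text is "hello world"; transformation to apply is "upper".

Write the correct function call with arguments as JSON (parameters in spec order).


Mapping each described value to its parameter name:
  'Input text' -> text = "hello world"
  'Transformation to apply' -> operation = "upper"
string_transform({"text": "hello world", "operation": "upper"})


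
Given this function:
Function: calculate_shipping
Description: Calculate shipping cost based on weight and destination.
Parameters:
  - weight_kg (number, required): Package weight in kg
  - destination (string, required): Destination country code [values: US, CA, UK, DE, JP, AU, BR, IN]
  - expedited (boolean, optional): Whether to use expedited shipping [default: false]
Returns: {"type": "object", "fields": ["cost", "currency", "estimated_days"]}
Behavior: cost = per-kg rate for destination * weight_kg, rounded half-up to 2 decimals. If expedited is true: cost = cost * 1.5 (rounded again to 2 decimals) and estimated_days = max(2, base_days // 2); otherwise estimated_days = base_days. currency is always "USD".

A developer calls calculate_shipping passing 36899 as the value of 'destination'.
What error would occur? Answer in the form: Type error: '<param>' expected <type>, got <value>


Spec: 'destination' is declared as string; 36899 is an integer.
Type error: 'destination' expected string, got 36899


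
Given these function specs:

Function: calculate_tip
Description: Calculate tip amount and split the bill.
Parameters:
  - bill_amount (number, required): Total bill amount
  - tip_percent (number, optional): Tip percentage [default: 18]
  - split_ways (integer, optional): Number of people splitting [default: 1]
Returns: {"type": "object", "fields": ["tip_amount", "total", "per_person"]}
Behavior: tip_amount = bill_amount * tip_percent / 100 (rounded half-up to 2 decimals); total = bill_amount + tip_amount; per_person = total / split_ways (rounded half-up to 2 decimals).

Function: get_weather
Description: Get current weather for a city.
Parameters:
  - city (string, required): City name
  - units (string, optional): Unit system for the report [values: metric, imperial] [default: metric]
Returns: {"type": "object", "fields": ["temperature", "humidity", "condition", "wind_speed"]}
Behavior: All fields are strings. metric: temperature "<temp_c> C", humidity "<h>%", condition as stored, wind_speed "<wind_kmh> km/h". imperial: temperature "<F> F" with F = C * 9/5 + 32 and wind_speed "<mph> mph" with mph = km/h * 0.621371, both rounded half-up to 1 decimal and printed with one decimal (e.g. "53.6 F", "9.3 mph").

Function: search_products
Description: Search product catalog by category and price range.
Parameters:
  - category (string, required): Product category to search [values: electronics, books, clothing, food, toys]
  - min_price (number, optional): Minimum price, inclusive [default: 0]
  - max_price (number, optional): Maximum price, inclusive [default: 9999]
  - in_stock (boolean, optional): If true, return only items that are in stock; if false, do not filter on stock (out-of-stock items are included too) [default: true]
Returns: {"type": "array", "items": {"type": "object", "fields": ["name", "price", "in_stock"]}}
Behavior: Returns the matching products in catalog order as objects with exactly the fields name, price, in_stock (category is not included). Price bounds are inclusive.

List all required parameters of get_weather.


Parameters of get_weather and their required/optional flag:
  city: required
  units: optional
city


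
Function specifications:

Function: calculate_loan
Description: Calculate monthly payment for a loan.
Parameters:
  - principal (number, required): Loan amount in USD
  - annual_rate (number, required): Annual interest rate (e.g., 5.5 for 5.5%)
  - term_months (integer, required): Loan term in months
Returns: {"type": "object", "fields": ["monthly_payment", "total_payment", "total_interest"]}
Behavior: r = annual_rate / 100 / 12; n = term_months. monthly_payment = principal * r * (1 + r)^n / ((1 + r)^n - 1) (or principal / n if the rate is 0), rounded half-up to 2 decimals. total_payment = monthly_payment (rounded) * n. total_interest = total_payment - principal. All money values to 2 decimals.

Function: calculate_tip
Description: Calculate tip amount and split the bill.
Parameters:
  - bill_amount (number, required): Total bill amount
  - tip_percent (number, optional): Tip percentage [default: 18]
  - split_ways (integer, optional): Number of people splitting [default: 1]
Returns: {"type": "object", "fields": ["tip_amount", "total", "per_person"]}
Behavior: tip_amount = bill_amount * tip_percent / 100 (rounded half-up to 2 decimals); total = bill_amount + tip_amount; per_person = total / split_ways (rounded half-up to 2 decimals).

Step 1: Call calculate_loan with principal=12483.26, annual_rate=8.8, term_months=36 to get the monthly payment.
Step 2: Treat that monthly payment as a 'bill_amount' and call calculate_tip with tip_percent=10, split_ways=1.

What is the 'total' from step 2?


Step 1: calculate_loan(principal=12483.26, annual_rate=8.8, term_months=36)
  r = 8.8 / 100 / 12 = 0.007333333333 (keep full precision)
  (1 + r)^36 = 1.30087447
  monthly_payment = 12483.26 * 0.007333333333 * 1.30087447 / (1.30087447 - 1) = 395.803378 -> 395.80
  total_payment = 395.80 * 36 = 14248.80
  total_interest = 14248.80 - 12483.26 = 1765.54
  -> monthly_payment = 395.80
Step 2: calculate_tip(bill_amount=395.8, tip_percent=10, split_ways=1)
  tip_amount = 395.8 * 10/100 = 39.58 -> 39.58
  total = 395.8 + 39.58 = 435.38
  per_person = 435.38 / 1 = 435.38 -> 435.38
  -> total = 435.38
$435.38


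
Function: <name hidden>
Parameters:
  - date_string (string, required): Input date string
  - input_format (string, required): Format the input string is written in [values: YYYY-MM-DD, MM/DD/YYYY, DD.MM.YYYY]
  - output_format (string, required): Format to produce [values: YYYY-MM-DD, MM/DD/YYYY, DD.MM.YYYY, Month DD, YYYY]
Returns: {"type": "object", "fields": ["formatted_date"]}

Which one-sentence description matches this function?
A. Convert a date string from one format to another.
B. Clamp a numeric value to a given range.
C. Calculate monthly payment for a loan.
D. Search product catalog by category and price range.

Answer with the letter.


Parameters date_string, input_format, output_format and return ["formatted_date"] fit: Convert a date string from one format to another.
A


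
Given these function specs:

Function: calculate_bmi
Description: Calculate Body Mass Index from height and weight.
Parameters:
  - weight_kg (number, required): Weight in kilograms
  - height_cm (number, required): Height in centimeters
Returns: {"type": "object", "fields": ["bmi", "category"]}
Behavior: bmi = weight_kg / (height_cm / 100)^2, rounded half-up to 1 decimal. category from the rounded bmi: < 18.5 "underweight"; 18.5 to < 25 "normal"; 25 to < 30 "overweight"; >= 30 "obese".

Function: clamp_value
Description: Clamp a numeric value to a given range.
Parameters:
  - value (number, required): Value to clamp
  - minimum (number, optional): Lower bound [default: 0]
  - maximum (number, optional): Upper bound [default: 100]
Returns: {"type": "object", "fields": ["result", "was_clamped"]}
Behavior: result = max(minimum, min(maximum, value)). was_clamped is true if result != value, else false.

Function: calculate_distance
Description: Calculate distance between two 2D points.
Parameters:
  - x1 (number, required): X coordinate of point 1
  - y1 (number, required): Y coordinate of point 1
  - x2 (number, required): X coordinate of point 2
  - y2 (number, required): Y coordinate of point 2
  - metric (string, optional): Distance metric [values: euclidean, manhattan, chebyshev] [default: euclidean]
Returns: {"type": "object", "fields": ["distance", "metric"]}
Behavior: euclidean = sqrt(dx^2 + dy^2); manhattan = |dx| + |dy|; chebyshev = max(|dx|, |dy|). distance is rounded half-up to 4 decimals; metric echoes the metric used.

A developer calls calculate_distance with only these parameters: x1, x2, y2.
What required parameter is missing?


Required parameters: x1, y1, x2, y2
Provided: x1, x2, y2
Missing: y1
y1


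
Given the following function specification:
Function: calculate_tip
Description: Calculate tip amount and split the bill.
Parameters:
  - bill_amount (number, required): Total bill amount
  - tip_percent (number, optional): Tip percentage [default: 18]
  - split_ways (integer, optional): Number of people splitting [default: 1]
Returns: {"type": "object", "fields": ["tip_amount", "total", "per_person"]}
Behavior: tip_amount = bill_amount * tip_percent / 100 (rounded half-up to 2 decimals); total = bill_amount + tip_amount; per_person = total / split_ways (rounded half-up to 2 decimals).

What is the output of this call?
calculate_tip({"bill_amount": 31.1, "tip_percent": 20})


Defaults applied: split_ways=1
tip_amount = 31.1 * 20/100 = 6.22 -> 6.22
total = 31.1 + 6.22 = 37.32
per_person = 37.32 / 1 = 37.32 -> 37.32
Output:
{"tip_amount": 6.22, "total": 37.32, "per_person": 37.32}


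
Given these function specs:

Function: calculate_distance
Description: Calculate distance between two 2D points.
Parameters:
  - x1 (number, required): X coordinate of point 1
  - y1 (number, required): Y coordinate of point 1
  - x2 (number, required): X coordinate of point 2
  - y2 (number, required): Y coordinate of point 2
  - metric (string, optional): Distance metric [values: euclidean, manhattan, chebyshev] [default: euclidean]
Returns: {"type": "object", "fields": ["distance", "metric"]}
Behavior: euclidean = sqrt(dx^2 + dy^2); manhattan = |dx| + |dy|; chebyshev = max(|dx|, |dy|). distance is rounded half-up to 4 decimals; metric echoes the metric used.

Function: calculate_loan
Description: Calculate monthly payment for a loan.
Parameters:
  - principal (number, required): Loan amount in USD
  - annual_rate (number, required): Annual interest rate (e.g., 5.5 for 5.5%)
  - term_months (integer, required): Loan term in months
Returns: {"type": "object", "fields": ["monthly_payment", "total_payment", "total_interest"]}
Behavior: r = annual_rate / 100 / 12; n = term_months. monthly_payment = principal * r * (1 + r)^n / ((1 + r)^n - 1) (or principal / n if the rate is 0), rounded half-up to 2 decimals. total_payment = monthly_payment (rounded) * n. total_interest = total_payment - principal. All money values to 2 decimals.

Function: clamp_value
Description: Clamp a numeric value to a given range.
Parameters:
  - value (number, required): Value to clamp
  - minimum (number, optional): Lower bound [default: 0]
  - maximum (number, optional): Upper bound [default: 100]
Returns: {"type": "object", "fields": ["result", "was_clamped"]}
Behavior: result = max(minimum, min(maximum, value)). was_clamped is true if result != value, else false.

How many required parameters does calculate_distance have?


Parameters of calculate_distance: x1 (required), y1 (required), x2 (required), y2 (required), metric (optional)
Required count:
4


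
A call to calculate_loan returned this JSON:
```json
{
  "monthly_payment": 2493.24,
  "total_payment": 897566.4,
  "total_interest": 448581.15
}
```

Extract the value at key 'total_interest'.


448581.15


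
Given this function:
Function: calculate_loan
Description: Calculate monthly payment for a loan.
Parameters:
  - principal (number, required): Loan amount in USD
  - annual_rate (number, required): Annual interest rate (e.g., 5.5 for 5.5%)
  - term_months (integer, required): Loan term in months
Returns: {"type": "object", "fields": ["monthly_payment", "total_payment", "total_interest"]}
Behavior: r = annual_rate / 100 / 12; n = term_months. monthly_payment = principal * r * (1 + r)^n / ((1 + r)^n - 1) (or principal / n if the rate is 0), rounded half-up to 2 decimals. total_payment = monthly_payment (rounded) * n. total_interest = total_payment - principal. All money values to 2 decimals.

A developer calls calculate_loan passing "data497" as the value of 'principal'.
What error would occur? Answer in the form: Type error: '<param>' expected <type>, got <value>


Spec: 'principal' is declared as number; "data497" is a string.
Type error: 'principal' expected number, got "data497"


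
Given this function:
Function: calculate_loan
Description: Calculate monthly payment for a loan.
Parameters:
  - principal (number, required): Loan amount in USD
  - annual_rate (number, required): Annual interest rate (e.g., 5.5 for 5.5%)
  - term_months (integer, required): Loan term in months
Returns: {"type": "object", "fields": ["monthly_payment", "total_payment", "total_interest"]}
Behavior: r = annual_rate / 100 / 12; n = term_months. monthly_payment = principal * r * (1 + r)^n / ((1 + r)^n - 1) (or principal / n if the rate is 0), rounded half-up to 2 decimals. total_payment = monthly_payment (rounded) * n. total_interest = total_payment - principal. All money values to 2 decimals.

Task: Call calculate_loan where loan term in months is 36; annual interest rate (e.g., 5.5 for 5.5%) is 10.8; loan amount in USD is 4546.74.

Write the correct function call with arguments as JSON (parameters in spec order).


Mapping each described value to its parameter name:
  'Loan term in months' -> term_months = 36
  'Annual interest rate (e.g., 5.5 for 5.5%)' -> annual_rate = 10.8
  'Loan amount in USD' -> principal = 4546.74
calculate_loan({"principal": 4546.74, "annual_rate": 10.8, "term_months": 36})


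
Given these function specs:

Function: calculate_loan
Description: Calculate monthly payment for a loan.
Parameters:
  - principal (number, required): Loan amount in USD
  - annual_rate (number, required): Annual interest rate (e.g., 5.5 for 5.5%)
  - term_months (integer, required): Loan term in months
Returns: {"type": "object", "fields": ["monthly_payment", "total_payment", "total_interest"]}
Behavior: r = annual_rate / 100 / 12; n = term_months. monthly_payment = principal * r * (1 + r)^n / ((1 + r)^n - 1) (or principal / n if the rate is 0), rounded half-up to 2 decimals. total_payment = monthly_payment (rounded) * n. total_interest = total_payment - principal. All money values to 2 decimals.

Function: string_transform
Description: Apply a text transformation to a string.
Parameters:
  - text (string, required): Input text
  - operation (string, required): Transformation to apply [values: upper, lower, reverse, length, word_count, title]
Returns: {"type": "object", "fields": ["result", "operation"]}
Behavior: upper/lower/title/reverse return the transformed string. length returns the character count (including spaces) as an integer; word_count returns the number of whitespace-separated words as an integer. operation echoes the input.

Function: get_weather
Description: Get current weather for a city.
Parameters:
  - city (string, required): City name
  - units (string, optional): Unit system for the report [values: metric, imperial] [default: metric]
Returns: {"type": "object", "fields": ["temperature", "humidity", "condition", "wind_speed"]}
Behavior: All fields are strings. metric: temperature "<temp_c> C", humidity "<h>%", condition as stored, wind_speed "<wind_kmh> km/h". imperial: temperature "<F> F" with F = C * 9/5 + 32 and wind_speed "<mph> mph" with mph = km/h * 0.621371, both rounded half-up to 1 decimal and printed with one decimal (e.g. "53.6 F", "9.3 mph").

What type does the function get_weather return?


The get_weather spec declares Returns: {"type": "object", "fields": ["temperature", "humidity", "condition", "wind_speed"]}
Type:
object


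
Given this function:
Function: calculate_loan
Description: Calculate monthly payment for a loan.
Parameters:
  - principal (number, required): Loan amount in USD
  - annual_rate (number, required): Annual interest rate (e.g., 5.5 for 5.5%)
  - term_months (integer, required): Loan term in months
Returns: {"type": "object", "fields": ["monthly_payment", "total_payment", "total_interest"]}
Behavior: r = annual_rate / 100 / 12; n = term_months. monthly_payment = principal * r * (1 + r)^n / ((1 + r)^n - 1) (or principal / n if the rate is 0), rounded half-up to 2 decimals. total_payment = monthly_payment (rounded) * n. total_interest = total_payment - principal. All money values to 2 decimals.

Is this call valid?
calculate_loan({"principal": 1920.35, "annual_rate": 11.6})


Checking required parameters...
Missing required parameter: term_months
Invalid - missing required parameter 'term_months'


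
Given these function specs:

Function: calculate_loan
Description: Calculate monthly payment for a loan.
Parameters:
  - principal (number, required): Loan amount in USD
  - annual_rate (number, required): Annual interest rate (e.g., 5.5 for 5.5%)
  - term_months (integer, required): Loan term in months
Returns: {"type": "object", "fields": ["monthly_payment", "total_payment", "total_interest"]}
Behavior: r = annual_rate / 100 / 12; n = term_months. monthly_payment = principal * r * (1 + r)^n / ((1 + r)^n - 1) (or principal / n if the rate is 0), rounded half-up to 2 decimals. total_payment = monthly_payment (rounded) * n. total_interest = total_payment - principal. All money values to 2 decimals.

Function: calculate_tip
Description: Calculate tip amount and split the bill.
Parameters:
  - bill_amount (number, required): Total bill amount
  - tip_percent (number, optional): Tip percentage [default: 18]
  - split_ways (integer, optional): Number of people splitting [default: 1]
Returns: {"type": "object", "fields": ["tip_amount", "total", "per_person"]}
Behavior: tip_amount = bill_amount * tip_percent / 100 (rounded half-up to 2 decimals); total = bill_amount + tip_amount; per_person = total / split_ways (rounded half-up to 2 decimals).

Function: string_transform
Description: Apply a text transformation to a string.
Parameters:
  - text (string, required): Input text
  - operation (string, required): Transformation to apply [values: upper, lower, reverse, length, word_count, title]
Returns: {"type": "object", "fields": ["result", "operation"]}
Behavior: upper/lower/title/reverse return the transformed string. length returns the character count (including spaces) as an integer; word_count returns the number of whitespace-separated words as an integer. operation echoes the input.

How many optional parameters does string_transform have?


Parameters of string_transform: text (required), operation (required)
Optional count:
0


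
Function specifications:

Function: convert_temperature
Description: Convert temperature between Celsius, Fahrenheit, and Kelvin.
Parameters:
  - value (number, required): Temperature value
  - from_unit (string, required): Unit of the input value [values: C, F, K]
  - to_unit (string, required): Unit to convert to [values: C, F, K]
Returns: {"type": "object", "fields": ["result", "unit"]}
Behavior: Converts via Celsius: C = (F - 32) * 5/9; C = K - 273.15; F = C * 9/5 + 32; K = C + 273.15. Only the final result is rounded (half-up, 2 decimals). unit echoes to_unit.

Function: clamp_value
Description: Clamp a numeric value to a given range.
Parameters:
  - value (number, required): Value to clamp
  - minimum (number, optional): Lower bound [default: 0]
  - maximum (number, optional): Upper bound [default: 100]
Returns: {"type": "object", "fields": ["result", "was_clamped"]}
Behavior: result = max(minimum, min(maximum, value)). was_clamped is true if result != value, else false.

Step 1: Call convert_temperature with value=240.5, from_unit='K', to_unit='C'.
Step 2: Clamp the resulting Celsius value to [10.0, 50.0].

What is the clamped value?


Step 1: convert_temperature(value=240.5, from_unit=K, to_unit=C)
  To C: 240.5 - 273.15 = -32.65
  Target is C: -32.65
  Round to 2 decimals: -32.65
  -> result = -32.65 C
Step 2: clamp_value(value=-32.65, minimum=10.0, maximum=50.0)
  result = max(10.0, min(50.0, -32.65)) = max(10.0, -32.65) = 10.0
  was_clamped = (10.0 != -32.65) = true
  -> result = 10.0
10.0


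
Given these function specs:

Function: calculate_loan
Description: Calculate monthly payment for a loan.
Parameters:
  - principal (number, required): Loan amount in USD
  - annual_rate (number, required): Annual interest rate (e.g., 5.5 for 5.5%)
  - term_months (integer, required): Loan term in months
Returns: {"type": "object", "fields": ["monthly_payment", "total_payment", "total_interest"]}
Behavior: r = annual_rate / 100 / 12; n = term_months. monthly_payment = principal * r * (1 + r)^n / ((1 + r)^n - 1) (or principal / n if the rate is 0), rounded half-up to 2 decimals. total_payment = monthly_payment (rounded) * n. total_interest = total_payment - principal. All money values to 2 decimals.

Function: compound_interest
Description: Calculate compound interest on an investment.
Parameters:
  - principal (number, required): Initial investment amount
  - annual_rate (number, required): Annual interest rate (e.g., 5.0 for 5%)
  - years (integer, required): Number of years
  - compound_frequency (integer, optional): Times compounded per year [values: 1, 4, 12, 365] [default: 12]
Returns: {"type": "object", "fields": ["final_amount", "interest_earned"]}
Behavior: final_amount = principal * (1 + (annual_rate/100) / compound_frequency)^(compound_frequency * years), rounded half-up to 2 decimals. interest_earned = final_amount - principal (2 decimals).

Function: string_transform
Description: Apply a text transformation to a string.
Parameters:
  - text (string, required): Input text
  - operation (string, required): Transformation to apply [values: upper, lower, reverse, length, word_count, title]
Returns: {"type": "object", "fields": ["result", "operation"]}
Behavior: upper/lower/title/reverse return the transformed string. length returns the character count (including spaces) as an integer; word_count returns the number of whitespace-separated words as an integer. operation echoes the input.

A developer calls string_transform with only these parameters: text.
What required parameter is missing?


Required parameters: text, operation
Provided: text
Missing: operation
operation


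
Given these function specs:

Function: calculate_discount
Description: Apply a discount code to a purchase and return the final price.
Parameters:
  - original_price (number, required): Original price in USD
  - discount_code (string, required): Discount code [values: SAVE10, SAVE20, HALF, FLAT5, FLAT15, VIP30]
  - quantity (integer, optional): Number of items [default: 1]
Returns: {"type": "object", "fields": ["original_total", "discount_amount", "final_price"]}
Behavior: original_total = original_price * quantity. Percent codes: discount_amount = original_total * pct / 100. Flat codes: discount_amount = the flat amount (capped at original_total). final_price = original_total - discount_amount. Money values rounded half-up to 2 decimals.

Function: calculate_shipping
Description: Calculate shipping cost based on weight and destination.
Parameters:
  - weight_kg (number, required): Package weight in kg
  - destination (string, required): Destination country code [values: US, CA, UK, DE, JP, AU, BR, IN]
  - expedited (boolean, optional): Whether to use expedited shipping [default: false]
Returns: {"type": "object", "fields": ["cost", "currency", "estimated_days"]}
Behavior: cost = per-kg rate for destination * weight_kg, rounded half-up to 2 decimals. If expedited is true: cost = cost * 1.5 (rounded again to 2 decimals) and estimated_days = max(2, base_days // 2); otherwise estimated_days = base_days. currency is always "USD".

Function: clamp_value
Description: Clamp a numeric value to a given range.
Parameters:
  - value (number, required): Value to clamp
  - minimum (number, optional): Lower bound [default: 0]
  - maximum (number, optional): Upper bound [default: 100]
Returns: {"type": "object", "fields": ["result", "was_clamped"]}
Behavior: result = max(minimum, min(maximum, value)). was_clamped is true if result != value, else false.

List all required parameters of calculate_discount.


Parameters of calculate_discount and their required/optional flag:
  original_price: required
  discount_code: required
  quantity: optional
discount_code, original_price
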